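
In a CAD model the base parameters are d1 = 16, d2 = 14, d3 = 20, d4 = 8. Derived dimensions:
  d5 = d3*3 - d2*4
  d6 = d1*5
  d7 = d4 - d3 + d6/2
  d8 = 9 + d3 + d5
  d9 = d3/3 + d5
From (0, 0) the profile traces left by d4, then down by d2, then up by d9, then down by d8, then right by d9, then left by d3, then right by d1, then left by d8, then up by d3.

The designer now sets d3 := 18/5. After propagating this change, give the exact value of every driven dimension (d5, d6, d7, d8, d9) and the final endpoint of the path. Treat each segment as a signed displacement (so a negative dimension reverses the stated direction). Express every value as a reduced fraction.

d5 = -226/5
d6 = 80
d7 = 222/5
d8 = -163/5
d9 = -44
endpoint = (-7, -109/5)

Apply edit: d3 := 18/5
  d5 = d3*3 - d2*4 = -226/5
  d6 = d1*5 = 80
  d7 = d4 - d3 + d6/2 = 222/5
  d8 = 9 + d3 + d5 = -163/5
  d9 = d3/3 + d5 = -44
Walk from origin (0, 0):
  seg 1: left by d4 = 8 → (-8, 0)
  seg 2: down by d2 = 14 → (-8, -14)
  seg 3: up by d9 = -44 → (-8, -58)
  seg 4: down by d8 = -163/5 → (-8, -127/5)
  seg 5: right by d9 = -44 → (-52, -127/5)
  seg 6: left by d3 = 18/5 → (-278/5, -127/5)
  seg 7: right by d1 = 16 → (-198/5, -127/5)
  seg 8: left by d8 = -163/5 → (-7, -127/5)
  seg 9: up by d3 = 18/5 → (-7, -109/5)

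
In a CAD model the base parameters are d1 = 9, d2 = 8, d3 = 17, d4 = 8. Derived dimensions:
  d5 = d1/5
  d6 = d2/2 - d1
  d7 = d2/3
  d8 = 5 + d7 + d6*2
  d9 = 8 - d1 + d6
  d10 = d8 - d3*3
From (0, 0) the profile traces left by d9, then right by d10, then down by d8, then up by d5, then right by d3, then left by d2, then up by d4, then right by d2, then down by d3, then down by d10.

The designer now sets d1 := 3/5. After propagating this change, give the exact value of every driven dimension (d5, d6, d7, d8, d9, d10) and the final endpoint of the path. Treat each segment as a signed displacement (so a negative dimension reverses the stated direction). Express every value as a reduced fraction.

d5 = 3/25
d6 = 17/5
d7 = 8/3
d8 = 217/15
d9 = 54/5
d10 = -548/15
endpoint = (-91/3, 989/75)

Apply edit: d1 := 3/5
  d5 = d1/5 = 3/25
  d6 = d2/2 - d1 = 17/5
  d7 = d2/3 = 8/3
  d8 = 5 + d7 + d6*2 = 217/15
  d9 = 8 - d1 + d6 = 54/5
  d10 = d8 - d3*3 = -548/15
Walk from origin (0, 0):
  seg 1: left by d9 = 54/5 → (-54/5, 0)
  seg 2: right by d10 = -548/15 → (-142/3, 0)
  seg 3: down by d8 = 217/15 → (-142/3, -217/15)
  seg 4: up by d5 = 3/25 → (-142/3, -1076/75)
  seg 5: right by d3 = 17 → (-91/3, -1076/75)
  seg 6: left by d2 = 8 → (-115/3, -1076/75)
  seg 7: up by d4 = 8 → (-115/3, -476/75)
  seg 8: right by d2 = 8 → (-91/3, -476/75)
  seg 9: down by d3 = 17 → (-91/3, -1751/75)
  seg 10: down by d10 = -548/15 → (-91/3, 989/75)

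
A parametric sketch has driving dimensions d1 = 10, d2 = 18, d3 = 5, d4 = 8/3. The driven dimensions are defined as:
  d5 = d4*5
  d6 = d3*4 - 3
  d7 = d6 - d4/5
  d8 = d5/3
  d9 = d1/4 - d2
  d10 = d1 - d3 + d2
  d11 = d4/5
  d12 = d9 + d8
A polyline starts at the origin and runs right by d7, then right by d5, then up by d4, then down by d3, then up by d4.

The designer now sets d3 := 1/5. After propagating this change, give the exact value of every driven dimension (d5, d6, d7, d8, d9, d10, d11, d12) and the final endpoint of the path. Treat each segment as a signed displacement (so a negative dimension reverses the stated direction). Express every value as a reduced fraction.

Apply edit: d3 := 1/5
  d5 = d4*5 = 40/3
  d6 = d3*4 - 3 = -11/5
  d7 = d6 - d4/5 = -41/15
  d8 = d5/3 = 40/9
  d9 = d1/4 - d2 = -31/2
  d10 = d1 - d3 + d2 = 139/5
  d11 = d4/5 = 8/15
  d12 = d9 + d8 = -199/18
Walk from origin (0, 0):
  seg 1: right by d7 = -41/15 → (-41/15, 0)
  seg 2: right by d5 = 40/3 → (53/5, 0)
  seg 3: up by d4 = 8/3 → (53/5, 8/3)
  seg 4: down by d3 = 1/5 → (53/5, 37/15)
  seg 5: up by d4 = 8/3 → (53/5, 77/15)

d5 = 40/3
d6 = -11/5
d7 = -41/15
d8 = 40/9
d9 = -31/2
d10 = 139/5
d11 = 8/15
d12 = -199/18
endpoint = (53/5, 77/15)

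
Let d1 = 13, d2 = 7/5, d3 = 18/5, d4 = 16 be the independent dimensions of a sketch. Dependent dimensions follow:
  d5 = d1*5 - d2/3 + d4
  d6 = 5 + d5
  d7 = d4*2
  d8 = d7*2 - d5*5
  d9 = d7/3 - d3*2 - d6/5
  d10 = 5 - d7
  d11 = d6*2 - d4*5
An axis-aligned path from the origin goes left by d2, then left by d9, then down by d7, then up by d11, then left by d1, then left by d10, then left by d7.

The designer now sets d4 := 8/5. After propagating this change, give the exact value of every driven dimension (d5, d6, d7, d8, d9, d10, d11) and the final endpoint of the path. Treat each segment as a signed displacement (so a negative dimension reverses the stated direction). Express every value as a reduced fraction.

d5 = 992/15
d6 = 1067/15
d7 = 16/5
d8 = -4864/15
d9 = -509/25
d10 = 9/5
d11 = 2014/15
endpoint = (24/25, 1966/15)

Apply edit: d4 := 8/5
  d5 = d1*5 - d2/3 + d4 = 992/15
  d6 = 5 + d5 = 1067/15
  d7 = d4*2 = 16/5
  d8 = d7*2 - d5*5 = -4864/15
  d9 = d7/3 - d3*2 - d6/5 = -509/25
  d10 = 5 - d7 = 9/5
  d11 = d6*2 - d4*5 = 2014/15
Walk from origin (0, 0):
  seg 1: left by d2 = 7/5 → (-7/5, 0)
  seg 2: left by d9 = -509/25 → (474/25, 0)
  seg 3: down by d7 = 16/5 → (474/25, -16/5)
  seg 4: up by d11 = 2014/15 → (474/25, 1966/15)
  seg 5: left by d1 = 13 → (149/25, 1966/15)
  seg 6: left by d10 = 9/5 → (104/25, 1966/15)
  seg 7: left by d7 = 16/5 → (24/25, 1966/15)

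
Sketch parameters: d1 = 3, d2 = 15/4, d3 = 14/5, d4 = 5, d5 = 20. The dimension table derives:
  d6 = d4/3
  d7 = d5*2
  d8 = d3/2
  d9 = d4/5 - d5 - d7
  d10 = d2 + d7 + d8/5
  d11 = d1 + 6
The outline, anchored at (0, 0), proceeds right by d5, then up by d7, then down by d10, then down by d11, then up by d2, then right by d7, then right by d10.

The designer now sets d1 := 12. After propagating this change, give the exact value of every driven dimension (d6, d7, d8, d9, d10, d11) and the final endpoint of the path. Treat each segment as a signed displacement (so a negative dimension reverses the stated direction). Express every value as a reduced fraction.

Apply edit: d1 := 12
  d6 = d4/3 = 5/3
  d7 = d5*2 = 40
  d8 = d3/2 = 7/5
  d9 = d4/5 - d5 - d7 = -59
  d10 = d2 + d7 + d8/5 = 4403/100
  d11 = d1 + 6 = 18
Walk from origin (0, 0):
  seg 1: right by d5 = 20 → (20, 0)
  seg 2: up by d7 = 40 → (20, 40)
  seg 3: down by d10 = 4403/100 → (20, -403/100)
  seg 4: down by d11 = 18 → (20, -2203/100)
  seg 5: up by d2 = 15/4 → (20, -457/25)
  seg 6: right by d7 = 40 → (60, -457/25)
  seg 7: right by d10 = 4403/100 → (10403/100, -457/25)

d6 = 5/3
d7 = 40
d8 = 7/5
d9 = -59
d10 = 4403/100
d11 = 18
endpoint = (10403/100, -457/25)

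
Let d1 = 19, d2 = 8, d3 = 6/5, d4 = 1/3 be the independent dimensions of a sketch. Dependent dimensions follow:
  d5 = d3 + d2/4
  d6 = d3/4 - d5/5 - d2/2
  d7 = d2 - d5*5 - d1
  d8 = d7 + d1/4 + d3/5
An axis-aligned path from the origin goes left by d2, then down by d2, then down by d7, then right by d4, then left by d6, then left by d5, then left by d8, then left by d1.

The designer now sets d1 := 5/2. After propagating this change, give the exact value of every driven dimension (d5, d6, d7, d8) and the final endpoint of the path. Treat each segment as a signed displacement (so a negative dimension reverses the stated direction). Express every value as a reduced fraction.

Apply edit: d1 := 5/2
  d5 = d3 + d2/4 = 16/5
  d6 = d3/4 - d5/5 - d2/2 = -217/50
  d7 = d2 - d5*5 - d1 = -21/2
  d8 = d7 + d1/4 + d3/5 = -1927/200
Walk from origin (0, 0):
  seg 1: left by d2 = 8 → (-8, 0)
  seg 2: down by d2 = 8 → (-8, -8)
  seg 3: down by d7 = -21/2 → (-8, 5/2)
  seg 4: right by d4 = 1/3 → (-23/3, 5/2)
  seg 5: left by d6 = -217/50 → (-499/150, 5/2)
  seg 6: left by d5 = 16/5 → (-979/150, 5/2)
  seg 7: left by d8 = -1927/200 → (373/120, 5/2)
  seg 8: left by d1 = 5/2 → (73/120, 5/2)

d5 = 16/5
d6 = -217/50
d7 = -21/2
d8 = -1927/200
endpoint = (73/120, 5/2)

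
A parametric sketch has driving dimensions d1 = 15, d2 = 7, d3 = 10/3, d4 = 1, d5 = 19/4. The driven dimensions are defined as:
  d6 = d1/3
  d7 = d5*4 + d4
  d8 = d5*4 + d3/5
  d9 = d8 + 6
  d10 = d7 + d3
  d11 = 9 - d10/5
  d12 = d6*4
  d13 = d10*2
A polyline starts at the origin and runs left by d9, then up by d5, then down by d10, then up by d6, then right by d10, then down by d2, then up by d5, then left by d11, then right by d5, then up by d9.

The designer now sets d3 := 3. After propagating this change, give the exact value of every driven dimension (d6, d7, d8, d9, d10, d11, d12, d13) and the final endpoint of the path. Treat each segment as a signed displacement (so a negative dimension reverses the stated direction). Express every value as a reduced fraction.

d6 = 5
d7 = 20
d8 = 98/5
d9 = 128/5
d10 = 23
d11 = 22/5
d12 = 20
d13 = 46
endpoint = (-9/4, 101/10)

Apply edit: d3 := 3
  d6 = d1/3 = 5
  d7 = d5*4 + d4 = 20
  d8 = d5*4 + d3/5 = 98/5
  d9 = d8 + 6 = 128/5
  d10 = d7 + d3 = 23
  d11 = 9 - d10/5 = 22/5
  d12 = d6*4 = 20
  d13 = d10*2 = 46
Walk from origin (0, 0):
  seg 1: left by d9 = 128/5 → (-128/5, 0)
  seg 2: up by d5 = 19/4 → (-128/5, 19/4)
  seg 3: down by d10 = 23 → (-128/5, -73/4)
  seg 4: up by d6 = 5 → (-128/5, -53/4)
  seg 5: right by d10 = 23 → (-13/5, -53/4)
  seg 6: down by d2 = 7 → (-13/5, -81/4)
  seg 7: up by d5 = 19/4 → (-13/5, -31/2)
  seg 8: left by d11 = 22/5 → (-7, -31/2)
  seg 9: right by d5 = 19/4 → (-9/4, -31/2)
  seg 10: up by d9 = 128/5 → (-9/4, 101/10)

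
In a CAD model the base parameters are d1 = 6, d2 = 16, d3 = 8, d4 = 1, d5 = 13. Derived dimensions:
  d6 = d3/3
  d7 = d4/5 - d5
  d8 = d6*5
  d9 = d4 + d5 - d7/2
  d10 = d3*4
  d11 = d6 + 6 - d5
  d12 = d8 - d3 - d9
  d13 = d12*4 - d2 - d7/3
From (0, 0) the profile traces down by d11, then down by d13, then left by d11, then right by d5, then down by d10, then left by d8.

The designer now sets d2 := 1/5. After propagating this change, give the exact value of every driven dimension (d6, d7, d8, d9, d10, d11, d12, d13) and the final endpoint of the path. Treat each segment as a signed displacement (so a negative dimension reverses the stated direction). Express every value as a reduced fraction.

d6 = 8/3
d7 = -64/5
d8 = 40/3
d9 = 102/5
d10 = 32
d11 = -13/3
d12 = -226/15
d13 = -281/5
endpoint = (4, 428/15)

Apply edit: d2 := 1/5
  d6 = d3/3 = 8/3
  d7 = d4/5 - d5 = -64/5
  d8 = d6*5 = 40/3
  d9 = d4 + d5 - d7/2 = 102/5
  d10 = d3*4 = 32
  d11 = d6 + 6 - d5 = -13/3
  d12 = d8 - d3 - d9 = -226/15
  d13 = d12*4 - d2 - d7/3 = -281/5
Walk from origin (0, 0):
  seg 1: down by d11 = -13/3 → (0, 13/3)
  seg 2: down by d13 = -281/5 → (0, 908/15)
  seg 3: left by d11 = -13/3 → (13/3, 908/15)
  seg 4: right by d5 = 13 → (52/3, 908/15)
  seg 5: down by d10 = 32 → (52/3, 428/15)
  seg 6: left by d8 = 40/3 → (4, 428/15)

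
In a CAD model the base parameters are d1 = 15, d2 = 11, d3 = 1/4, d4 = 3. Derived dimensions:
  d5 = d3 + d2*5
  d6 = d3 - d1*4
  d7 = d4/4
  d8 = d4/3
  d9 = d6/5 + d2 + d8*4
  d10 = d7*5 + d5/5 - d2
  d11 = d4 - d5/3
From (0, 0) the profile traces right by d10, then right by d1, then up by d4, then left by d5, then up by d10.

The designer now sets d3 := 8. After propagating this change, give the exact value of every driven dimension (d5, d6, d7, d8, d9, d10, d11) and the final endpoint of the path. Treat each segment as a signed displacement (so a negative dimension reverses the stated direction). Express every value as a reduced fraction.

d5 = 63
d6 = -52
d7 = 3/4
d8 = 1
d9 = 23/5
d10 = 107/20
d11 = -18
endpoint = (-853/20, 167/20)

Apply edit: d3 := 8
  d5 = d3 + d2*5 = 63
  d6 = d3 - d1*4 = -52
  d7 = d4/4 = 3/4
  d8 = d4/3 = 1
  d9 = d6/5 + d2 + d8*4 = 23/5
  d10 = d7*5 + d5/5 - d2 = 107/20
  d11 = d4 - d5/3 = -18
Walk from origin (0, 0):
  seg 1: right by d10 = 107/20 → (107/20, 0)
  seg 2: right by d1 = 15 → (407/20, 0)
  seg 3: up by d4 = 3 → (407/20, 3)
  seg 4: left by d5 = 63 → (-853/20, 3)
  seg 5: up by d10 = 107/20 → (-853/20, 167/20)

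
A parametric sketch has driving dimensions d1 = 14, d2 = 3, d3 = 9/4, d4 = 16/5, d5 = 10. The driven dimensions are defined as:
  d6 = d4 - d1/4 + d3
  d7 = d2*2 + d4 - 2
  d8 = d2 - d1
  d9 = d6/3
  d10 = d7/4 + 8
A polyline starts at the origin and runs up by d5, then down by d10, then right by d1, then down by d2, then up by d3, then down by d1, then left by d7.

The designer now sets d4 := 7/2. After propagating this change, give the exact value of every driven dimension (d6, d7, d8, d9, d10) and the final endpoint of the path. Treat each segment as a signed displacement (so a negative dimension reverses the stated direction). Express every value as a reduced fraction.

d6 = 9/4
d7 = 15/2
d8 = -11
d9 = 3/4
d10 = 79/8
endpoint = (13/2, -117/8)

Apply edit: d4 := 7/2
  d6 = d4 - d1/4 + d3 = 9/4
  d7 = d2*2 + d4 - 2 = 15/2
  d8 = d2 - d1 = -11
  d9 = d6/3 = 3/4
  d10 = d7/4 + 8 = 79/8
Walk from origin (0, 0):
  seg 1: up by d5 = 10 → (0, 10)
  seg 2: down by d10 = 79/8 → (0, 1/8)
  seg 3: right by d1 = 14 → (14, 1/8)
  seg 4: down by d2 = 3 → (14, -23/8)
  seg 5: up by d3 = 9/4 → (14, -5/8)
  seg 6: down by d1 = 14 → (14, -117/8)
  seg 7: left by d7 = 15/2 → (13/2, -117/8)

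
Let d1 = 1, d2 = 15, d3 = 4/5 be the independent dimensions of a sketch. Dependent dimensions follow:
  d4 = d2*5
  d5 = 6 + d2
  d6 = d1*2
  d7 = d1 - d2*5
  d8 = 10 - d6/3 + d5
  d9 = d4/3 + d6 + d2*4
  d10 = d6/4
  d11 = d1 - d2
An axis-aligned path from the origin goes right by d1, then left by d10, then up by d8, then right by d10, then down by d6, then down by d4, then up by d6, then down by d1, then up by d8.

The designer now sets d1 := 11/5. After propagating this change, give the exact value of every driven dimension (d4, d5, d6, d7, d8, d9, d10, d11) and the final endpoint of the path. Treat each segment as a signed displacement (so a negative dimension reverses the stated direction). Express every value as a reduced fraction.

Apply edit: d1 := 11/5
  d4 = d2*5 = 75
  d5 = 6 + d2 = 21
  d6 = d1*2 = 22/5
  d7 = d1 - d2*5 = -364/5
  d8 = 10 - d6/3 + d5 = 443/15
  d9 = d4/3 + d6 + d2*4 = 447/5
  d10 = d6/4 = 11/10
  d11 = d1 - d2 = -64/5
Walk from origin (0, 0):
  seg 1: right by d1 = 11/5 → (11/5, 0)
  seg 2: left by d10 = 11/10 → (11/10, 0)
  seg 3: up by d8 = 443/15 → (11/10, 443/15)
  seg 4: right by d10 = 11/10 → (11/5, 443/15)
  seg 5: down by d6 = 22/5 → (11/5, 377/15)
  seg 6: down by d4 = 75 → (11/5, -748/15)
  seg 7: up by d6 = 22/5 → (11/5, -682/15)
  seg 8: down by d1 = 11/5 → (11/5, -143/3)
  seg 9: up by d8 = 443/15 → (11/5, -272/15)

d4 = 75
d5 = 21
d6 = 22/5
d7 = -364/5
d8 = 443/15
d9 = 447/5
d10 = 11/10
d11 = -64/5
endpoint = (11/5, -272/15)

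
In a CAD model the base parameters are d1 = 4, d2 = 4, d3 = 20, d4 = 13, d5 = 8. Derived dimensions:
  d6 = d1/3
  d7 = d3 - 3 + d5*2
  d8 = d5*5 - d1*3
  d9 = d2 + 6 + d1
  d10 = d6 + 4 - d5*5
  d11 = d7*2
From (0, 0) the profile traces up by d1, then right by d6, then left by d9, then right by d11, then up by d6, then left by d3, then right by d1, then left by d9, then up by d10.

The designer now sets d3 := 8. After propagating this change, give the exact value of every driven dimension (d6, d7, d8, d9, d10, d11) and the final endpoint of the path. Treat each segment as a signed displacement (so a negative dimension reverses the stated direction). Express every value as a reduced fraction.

d6 = 4/3
d7 = 21
d8 = 28
d9 = 14
d10 = -104/3
d11 = 42
endpoint = (34/3, -88/3)

Apply edit: d3 := 8
  d6 = d1/3 = 4/3
  d7 = d3 - 3 + d5*2 = 21
  d8 = d5*5 - d1*3 = 28
  d9 = d2 + 6 + d1 = 14
  d10 = d6 + 4 - d5*5 = -104/3
  d11 = d7*2 = 42
Walk from origin (0, 0):
  seg 1: up by d1 = 4 → (0, 4)
  seg 2: right by d6 = 4/3 → (4/3, 4)
  seg 3: left by d9 = 14 → (-38/3, 4)
  seg 4: right by d11 = 42 → (88/3, 4)
  seg 5: up by d6 = 4/3 → (88/3, 16/3)
  seg 6: left by d3 = 8 → (64/3, 16/3)
  seg 7: right by d1 = 4 → (76/3, 16/3)
  seg 8: left by d9 = 14 → (34/3, 16/3)
  seg 9: up by d10 = -104/3 → (34/3, -88/3)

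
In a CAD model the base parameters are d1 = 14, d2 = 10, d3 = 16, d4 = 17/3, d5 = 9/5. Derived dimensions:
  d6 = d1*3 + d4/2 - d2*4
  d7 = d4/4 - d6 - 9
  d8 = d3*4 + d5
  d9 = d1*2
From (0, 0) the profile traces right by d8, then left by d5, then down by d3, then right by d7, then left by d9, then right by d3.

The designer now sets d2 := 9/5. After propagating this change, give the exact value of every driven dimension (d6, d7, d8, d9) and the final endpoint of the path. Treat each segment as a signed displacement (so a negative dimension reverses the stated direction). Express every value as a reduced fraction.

d6 = 1129/30
d7 = -2713/60
d8 = 329/5
d9 = 28
endpoint = (407/60, -16)

Apply edit: d2 := 9/5
  d6 = d1*3 + d4/2 - d2*4 = 1129/30
  d7 = d4/4 - d6 - 9 = -2713/60
  d8 = d3*4 + d5 = 329/5
  d9 = d1*2 = 28
Walk from origin (0, 0):
  seg 1: right by d8 = 329/5 → (329/5, 0)
  seg 2: left by d5 = 9/5 → (64, 0)
  seg 3: down by d3 = 16 → (64, -16)
  seg 4: right by d7 = -2713/60 → (1127/60, -16)
  seg 5: left by d9 = 28 → (-553/60, -16)
  seg 6: right by d3 = 16 → (407/60, -16)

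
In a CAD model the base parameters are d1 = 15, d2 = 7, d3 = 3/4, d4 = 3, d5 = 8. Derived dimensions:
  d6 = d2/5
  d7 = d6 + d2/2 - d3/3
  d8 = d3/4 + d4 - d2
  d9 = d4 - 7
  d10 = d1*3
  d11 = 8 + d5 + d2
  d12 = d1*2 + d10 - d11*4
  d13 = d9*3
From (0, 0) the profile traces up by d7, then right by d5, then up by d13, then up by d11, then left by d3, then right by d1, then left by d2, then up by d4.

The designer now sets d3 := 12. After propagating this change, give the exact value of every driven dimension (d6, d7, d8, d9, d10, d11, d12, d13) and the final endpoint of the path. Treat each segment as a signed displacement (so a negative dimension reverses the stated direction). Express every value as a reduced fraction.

d6 = 7/5
d7 = 9/10
d8 = -1
d9 = -4
d10 = 45
d11 = 23
d12 = -17
d13 = -12
endpoint = (4, 149/10)

Apply edit: d3 := 12
  d6 = d2/5 = 7/5
  d7 = d6 + d2/2 - d3/3 = 9/10
  d8 = d3/4 + d4 - d2 = -1
  d9 = d4 - 7 = -4
  d10 = d1*3 = 45
  d11 = 8 + d5 + d2 = 23
  d12 = d1*2 + d10 - d11*4 = -17
  d13 = d9*3 = -12
Walk from origin (0, 0):
  seg 1: up by d7 = 9/10 → (0, 9/10)
  seg 2: right by d5 = 8 → (8, 9/10)
  seg 3: up by d13 = -12 → (8, -111/10)
  seg 4: up by d11 = 23 → (8, 119/10)
  seg 5: left by d3 = 12 → (-4, 119/10)
  seg 6: right by d1 = 15 → (11, 119/10)
  seg 7: left by d2 = 7 → (4, 119/10)
  seg 8: up by d4 = 3 → (4, 149/10)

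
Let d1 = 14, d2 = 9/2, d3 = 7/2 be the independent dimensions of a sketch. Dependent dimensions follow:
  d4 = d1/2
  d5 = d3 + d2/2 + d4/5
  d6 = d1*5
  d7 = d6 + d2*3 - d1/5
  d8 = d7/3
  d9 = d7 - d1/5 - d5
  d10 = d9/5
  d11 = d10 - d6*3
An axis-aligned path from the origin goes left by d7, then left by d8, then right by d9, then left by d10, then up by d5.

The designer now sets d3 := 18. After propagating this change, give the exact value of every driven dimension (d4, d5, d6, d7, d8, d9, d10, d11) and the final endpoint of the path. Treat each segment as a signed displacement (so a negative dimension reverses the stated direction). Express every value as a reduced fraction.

Apply edit: d3 := 18
  d4 = d1/2 = 7
  d5 = d3 + d2/2 + d4/5 = 433/20
  d6 = d1*5 = 70
  d7 = d6 + d2*3 - d1/5 = 807/10
  d8 = d7/3 = 269/10
  d9 = d7 - d1/5 - d5 = 225/4
  d10 = d9/5 = 45/4
  d11 = d10 - d6*3 = -795/4
Walk from origin (0, 0):
  seg 1: left by d7 = 807/10 → (-807/10, 0)
  seg 2: left by d8 = 269/10 → (-538/5, 0)
  seg 3: right by d9 = 225/4 → (-1027/20, 0)
  seg 4: left by d10 = 45/4 → (-313/5, 0)
  seg 5: up by d5 = 433/20 → (-313/5, 433/20)

d4 = 7
d5 = 433/20
d6 = 70
d7 = 807/10
d8 = 269/10
d9 = 225/4
d10 = 45/4
d11 = -795/4
endpoint = (-313/5, 433/20)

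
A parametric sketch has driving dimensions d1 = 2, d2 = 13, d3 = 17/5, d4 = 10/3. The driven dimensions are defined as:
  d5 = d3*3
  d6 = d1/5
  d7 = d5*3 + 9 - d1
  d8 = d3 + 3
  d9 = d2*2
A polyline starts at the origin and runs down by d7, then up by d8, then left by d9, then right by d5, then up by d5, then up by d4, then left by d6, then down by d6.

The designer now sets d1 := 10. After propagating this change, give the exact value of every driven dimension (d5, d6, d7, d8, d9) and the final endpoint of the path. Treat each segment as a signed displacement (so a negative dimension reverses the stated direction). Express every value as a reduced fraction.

Apply edit: d1 := 10
  d5 = d3*3 = 51/5
  d6 = d1/5 = 2
  d7 = d5*3 + 9 - d1 = 148/5
  d8 = d3 + 3 = 32/5
  d9 = d2*2 = 26
Walk from origin (0, 0):
  seg 1: down by d7 = 148/5 → (0, -148/5)
  seg 2: up by d8 = 32/5 → (0, -116/5)
  seg 3: left by d9 = 26 → (-26, -116/5)
  seg 4: right by d5 = 51/5 → (-79/5, -116/5)
  seg 5: up by d5 = 51/5 → (-79/5, -13)
  seg 6: up by d4 = 10/3 → (-79/5, -29/3)
  seg 7: left by d6 = 2 → (-89/5, -29/3)
  seg 8: down by d6 = 2 → (-89/5, -35/3)

d5 = 51/5
d6 = 2
d7 = 148/5
d8 = 32/5
d9 = 26
endpoint = (-89/5, -35/3)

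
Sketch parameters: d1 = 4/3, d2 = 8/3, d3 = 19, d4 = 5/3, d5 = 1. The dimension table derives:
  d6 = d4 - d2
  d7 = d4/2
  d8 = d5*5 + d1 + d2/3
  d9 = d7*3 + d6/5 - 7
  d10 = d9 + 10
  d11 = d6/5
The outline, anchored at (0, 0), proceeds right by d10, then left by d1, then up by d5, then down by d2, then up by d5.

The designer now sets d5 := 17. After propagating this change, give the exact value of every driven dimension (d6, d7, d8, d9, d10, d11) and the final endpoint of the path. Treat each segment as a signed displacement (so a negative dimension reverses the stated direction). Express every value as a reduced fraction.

d6 = -1
d7 = 5/6
d8 = 785/9
d9 = -47/10
d10 = 53/10
d11 = -1/5
endpoint = (119/30, 94/3)

Apply edit: d5 := 17
  d6 = d4 - d2 = -1
  d7 = d4/2 = 5/6
  d8 = d5*5 + d1 + d2/3 = 785/9
  d9 = d7*3 + d6/5 - 7 = -47/10
  d10 = d9 + 10 = 53/10
  d11 = d6/5 = -1/5
Walk from origin (0, 0):
  seg 1: right by d10 = 53/10 → (53/10, 0)
  seg 2: left by d1 = 4/3 → (119/30, 0)
  seg 3: up by d5 = 17 → (119/30, 17)
  seg 4: down by d2 = 8/3 → (119/30, 43/3)
  seg 5: up by d5 = 17 → (119/30, 94/3)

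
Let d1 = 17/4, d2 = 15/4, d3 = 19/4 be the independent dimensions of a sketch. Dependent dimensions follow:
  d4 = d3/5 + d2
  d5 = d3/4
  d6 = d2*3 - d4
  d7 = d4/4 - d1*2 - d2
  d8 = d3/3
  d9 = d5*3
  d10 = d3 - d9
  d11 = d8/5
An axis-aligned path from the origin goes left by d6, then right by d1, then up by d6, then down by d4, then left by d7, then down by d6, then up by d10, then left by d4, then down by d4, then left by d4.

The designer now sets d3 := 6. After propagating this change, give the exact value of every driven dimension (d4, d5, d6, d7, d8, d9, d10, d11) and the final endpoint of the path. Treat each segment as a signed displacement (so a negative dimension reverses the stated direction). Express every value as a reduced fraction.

Apply edit: d3 := 6
  d4 = d3/5 + d2 = 99/20
  d5 = d3/4 = 3/2
  d6 = d2*3 - d4 = 63/10
  d7 = d4/4 - d1*2 - d2 = -881/80
  d8 = d3/3 = 2
  d9 = d5*3 = 9/2
  d10 = d3 - d9 = 3/2
  d11 = d8/5 = 2/5
Walk from origin (0, 0):
  seg 1: left by d6 = 63/10 → (-63/10, 0)
  seg 2: right by d1 = 17/4 → (-41/20, 0)
  seg 3: up by d6 = 63/10 → (-41/20, 63/10)
  seg 4: down by d4 = 99/20 → (-41/20, 27/20)
  seg 5: left by d7 = -881/80 → (717/80, 27/20)
  seg 6: down by d6 = 63/10 → (717/80, -99/20)
  seg 7: up by d10 = 3/2 → (717/80, -69/20)
  seg 8: left by d4 = 99/20 → (321/80, -69/20)
  seg 9: down by d4 = 99/20 → (321/80, -42/5)
  seg 10: left by d4 = 99/20 → (-15/16, -42/5)

d4 = 99/20
d5 = 3/2
d6 = 63/10
d7 = -881/80
d8 = 2
d9 = 9/2
d10 = 3/2
d11 = 2/5
endpoint = (-15/16, -42/5)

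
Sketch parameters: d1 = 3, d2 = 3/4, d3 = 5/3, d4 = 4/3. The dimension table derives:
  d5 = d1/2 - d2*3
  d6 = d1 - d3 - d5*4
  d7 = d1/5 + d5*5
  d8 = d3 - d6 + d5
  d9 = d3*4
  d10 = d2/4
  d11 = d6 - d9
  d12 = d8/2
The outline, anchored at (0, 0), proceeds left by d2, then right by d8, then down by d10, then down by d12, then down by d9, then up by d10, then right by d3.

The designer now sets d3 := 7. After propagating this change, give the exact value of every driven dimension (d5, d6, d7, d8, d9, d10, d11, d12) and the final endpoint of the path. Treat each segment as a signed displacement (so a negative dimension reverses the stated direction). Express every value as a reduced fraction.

d5 = -3/4
d6 = -1
d7 = -63/20
d8 = 29/4
d9 = 28
d10 = 3/16
d11 = -29
d12 = 29/8
endpoint = (27/2, -253/8)

Apply edit: d3 := 7
  d5 = d1/2 - d2*3 = -3/4
  d6 = d1 - d3 - d5*4 = -1
  d7 = d1/5 + d5*5 = -63/20
  d8 = d3 - d6 + d5 = 29/4
  d9 = d3*4 = 28
  d10 = d2/4 = 3/16
  d11 = d6 - d9 = -29
  d12 = d8/2 = 29/8
Walk from origin (0, 0):
  seg 1: left by d2 = 3/4 → (-3/4, 0)
  seg 2: right by d8 = 29/4 → (13/2, 0)
  seg 3: down by d10 = 3/16 → (13/2, -3/16)
  seg 4: down by d12 = 29/8 → (13/2, -61/16)
  seg 5: down by d9 = 28 → (13/2, -509/16)
  seg 6: up by d10 = 3/16 → (13/2, -253/8)
  seg 7: right by d3 = 7 → (27/2, -253/8)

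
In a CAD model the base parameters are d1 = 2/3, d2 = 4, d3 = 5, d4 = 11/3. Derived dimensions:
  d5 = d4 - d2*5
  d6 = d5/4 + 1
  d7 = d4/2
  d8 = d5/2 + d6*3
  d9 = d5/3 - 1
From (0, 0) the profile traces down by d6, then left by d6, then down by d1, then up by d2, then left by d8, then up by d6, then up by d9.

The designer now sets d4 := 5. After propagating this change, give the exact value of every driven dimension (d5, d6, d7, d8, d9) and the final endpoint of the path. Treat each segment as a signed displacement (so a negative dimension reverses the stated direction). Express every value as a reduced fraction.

Apply edit: d4 := 5
  d5 = d4 - d2*5 = -15
  d6 = d5/4 + 1 = -11/4
  d7 = d4/2 = 5/2
  d8 = d5/2 + d6*3 = -63/4
  d9 = d5/3 - 1 = -6
Walk from origin (0, 0):
  seg 1: down by d6 = -11/4 → (0, 11/4)
  seg 2: left by d6 = -11/4 → (11/4, 11/4)
  seg 3: down by d1 = 2/3 → (11/4, 25/12)
  seg 4: up by d2 = 4 → (11/4, 73/12)
  seg 5: left by d8 = -63/4 → (37/2, 73/12)
  seg 6: up by d6 = -11/4 → (37/2, 10/3)
  seg 7: up by d9 = -6 → (37/2, -8/3)

d5 = -15
d6 = -11/4
d7 = 5/2
d8 = -63/4
d9 = -6
endpoint = (37/2, -8/3)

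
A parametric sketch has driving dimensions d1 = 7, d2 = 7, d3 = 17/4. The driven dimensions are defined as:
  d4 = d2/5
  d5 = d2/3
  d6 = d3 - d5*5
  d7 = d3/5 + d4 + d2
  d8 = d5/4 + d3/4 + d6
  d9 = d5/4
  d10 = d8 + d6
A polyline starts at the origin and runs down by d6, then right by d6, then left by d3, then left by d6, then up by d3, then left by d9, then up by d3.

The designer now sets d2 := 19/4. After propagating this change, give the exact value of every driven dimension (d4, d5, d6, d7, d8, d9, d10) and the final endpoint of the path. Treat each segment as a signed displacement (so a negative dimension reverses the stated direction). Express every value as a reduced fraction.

Apply edit: d2 := 19/4
  d4 = d2/5 = 19/20
  d5 = d2/3 = 19/12
  d6 = d3 - d5*5 = -11/3
  d7 = d3/5 + d4 + d2 = 131/20
  d8 = d5/4 + d3/4 + d6 = -53/24
  d9 = d5/4 = 19/48
  d10 = d8 + d6 = -47/8
Walk from origin (0, 0):
  seg 1: down by d6 = -11/3 → (0, 11/3)
  seg 2: right by d6 = -11/3 → (-11/3, 11/3)
  seg 3: left by d3 = 17/4 → (-95/12, 11/3)
  seg 4: left by d6 = -11/3 → (-17/4, 11/3)
  seg 5: up by d3 = 17/4 → (-17/4, 95/12)
  seg 6: left by d9 = 19/48 → (-223/48, 95/12)
  seg 7: up by d3 = 17/4 → (-223/48, 73/6)

d4 = 19/20
d5 = 19/12
d6 = -11/3
d7 = 131/20
d8 = -53/24
d9 = 19/48
d10 = -47/8
endpoint = (-223/48, 73/6)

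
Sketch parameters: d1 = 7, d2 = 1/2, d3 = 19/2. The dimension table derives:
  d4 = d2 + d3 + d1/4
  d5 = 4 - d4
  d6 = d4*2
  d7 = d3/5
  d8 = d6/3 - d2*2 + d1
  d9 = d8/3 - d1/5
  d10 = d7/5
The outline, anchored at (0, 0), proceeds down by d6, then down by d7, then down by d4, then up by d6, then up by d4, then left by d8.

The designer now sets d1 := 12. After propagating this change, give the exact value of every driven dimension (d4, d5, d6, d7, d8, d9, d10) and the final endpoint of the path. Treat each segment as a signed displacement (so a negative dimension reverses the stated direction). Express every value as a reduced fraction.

d4 = 13
d5 = -9
d6 = 26
d7 = 19/10
d8 = 59/3
d9 = 187/45
d10 = 19/50
endpoint = (-59/3, -19/10)

Apply edit: d1 := 12
  d4 = d2 + d3 + d1/4 = 13
  d5 = 4 - d4 = -9
  d6 = d4*2 = 26
  d7 = d3/5 = 19/10
  d8 = d6/3 - d2*2 + d1 = 59/3
  d9 = d8/3 - d1/5 = 187/45
  d10 = d7/5 = 19/50
Walk from origin (0, 0):
  seg 1: down by d6 = 26 → (0, -26)
  seg 2: down by d7 = 19/10 → (0, -279/10)
  seg 3: down by d4 = 13 → (0, -409/10)
  seg 4: up by d6 = 26 → (0, -149/10)
  seg 5: up by d4 = 13 → (0, -19/10)
  seg 6: left by d8 = 59/3 → (-59/3, -19/10)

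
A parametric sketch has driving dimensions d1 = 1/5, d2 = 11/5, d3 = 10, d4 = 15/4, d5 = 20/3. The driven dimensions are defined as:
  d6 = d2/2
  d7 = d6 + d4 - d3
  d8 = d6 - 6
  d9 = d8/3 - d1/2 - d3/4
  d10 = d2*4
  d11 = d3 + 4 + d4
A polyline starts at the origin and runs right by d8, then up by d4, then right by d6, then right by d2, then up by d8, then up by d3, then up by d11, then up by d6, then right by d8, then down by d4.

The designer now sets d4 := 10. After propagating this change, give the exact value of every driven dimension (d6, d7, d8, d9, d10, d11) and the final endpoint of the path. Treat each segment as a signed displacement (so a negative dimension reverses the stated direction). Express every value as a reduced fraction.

Apply edit: d4 := 10
  d6 = d2/2 = 11/10
  d7 = d6 + d4 - d3 = 11/10
  d8 = d6 - 6 = -49/10
  d9 = d8/3 - d1/2 - d3/4 = -127/30
  d10 = d2*4 = 44/5
  d11 = d3 + 4 + d4 = 24
Walk from origin (0, 0):
  seg 1: right by d8 = -49/10 → (-49/10, 0)
  seg 2: up by d4 = 10 → (-49/10, 10)
  seg 3: right by d6 = 11/10 → (-19/5, 10)
  seg 4: right by d2 = 11/5 → (-8/5, 10)
  seg 5: up by d8 = -49/10 → (-8/5, 51/10)
  seg 6: up by d3 = 10 → (-8/5, 151/10)
  seg 7: up by d11 = 24 → (-8/5, 391/10)
  seg 8: up by d6 = 11/10 → (-8/5, 201/5)
  seg 9: right by d8 = -49/10 → (-13/2, 201/5)
  seg 10: down by d4 = 10 → (-13/2, 151/5)

d6 = 11/10
d7 = 11/10
d8 = -49/10
d9 = -127/30
d10 = 44/5
d11 = 24
endpoint = (-13/2, 151/5)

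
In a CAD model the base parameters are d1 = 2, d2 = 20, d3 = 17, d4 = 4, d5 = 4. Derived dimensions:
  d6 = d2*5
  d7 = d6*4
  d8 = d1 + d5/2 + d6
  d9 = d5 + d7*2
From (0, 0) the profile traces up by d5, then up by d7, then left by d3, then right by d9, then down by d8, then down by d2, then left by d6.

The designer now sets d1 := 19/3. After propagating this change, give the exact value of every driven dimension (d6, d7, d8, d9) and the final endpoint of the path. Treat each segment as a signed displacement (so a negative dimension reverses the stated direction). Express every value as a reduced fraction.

d6 = 100
d7 = 400
d8 = 325/3
d9 = 804
endpoint = (687, 827/3)

Apply edit: d1 := 19/3
  d6 = d2*5 = 100
  d7 = d6*4 = 400
  d8 = d1 + d5/2 + d6 = 325/3
  d9 = d5 + d7*2 = 804
Walk from origin (0, 0):
  seg 1: up by d5 = 4 → (0, 4)
  seg 2: up by d7 = 400 → (0, 404)
  seg 3: left by d3 = 17 → (-17, 404)
  seg 4: right by d9 = 804 → (787, 404)
  seg 5: down by d8 = 325/3 → (787, 887/3)
  seg 6: down by d2 = 20 → (787, 827/3)
  seg 7: left by d6 = 100 → (687, 827/3)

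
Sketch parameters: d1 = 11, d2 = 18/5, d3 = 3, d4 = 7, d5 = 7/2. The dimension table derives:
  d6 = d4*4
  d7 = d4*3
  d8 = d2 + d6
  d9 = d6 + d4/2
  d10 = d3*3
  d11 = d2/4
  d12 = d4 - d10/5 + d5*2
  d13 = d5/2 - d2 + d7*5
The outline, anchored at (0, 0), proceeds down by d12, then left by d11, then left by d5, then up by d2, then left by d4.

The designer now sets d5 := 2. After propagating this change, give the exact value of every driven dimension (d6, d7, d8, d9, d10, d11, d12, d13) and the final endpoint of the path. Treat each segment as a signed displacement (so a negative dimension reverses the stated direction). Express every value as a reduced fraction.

Apply edit: d5 := 2
  d6 = d4*4 = 28
  d7 = d4*3 = 21
  d8 = d2 + d6 = 158/5
  d9 = d6 + d4/2 = 63/2
  d10 = d3*3 = 9
  d11 = d2/4 = 9/10
  d12 = d4 - d10/5 + d5*2 = 46/5
  d13 = d5/2 - d2 + d7*5 = 512/5
Walk from origin (0, 0):
  seg 1: down by d12 = 46/5 → (0, -46/5)
  seg 2: left by d11 = 9/10 → (-9/10, -46/5)
  seg 3: left by d5 = 2 → (-29/10, -46/5)
  seg 4: up by d2 = 18/5 → (-29/10, -28/5)
  seg 5: left by d4 = 7 → (-99/10, -28/5)

d6 = 28
d7 = 21
d8 = 158/5
d9 = 63/2
d10 = 9
d11 = 9/10
d12 = 46/5
d13 = 512/5
endpoint = (-99/10, -28/5)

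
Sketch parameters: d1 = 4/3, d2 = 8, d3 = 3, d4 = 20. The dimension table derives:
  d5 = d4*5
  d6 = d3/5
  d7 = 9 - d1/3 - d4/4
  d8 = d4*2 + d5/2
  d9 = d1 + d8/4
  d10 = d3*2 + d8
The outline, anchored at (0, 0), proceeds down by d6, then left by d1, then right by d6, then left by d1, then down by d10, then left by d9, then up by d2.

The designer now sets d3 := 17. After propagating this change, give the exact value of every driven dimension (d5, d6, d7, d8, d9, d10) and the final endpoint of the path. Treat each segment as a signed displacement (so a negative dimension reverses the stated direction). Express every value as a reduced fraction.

Apply edit: d3 := 17
  d5 = d4*5 = 100
  d6 = d3/5 = 17/5
  d7 = 9 - d1/3 - d4/4 = 32/9
  d8 = d4*2 + d5/2 = 90
  d9 = d1 + d8/4 = 143/6
  d10 = d3*2 + d8 = 124
Walk from origin (0, 0):
  seg 1: down by d6 = 17/5 → (0, -17/5)
  seg 2: left by d1 = 4/3 → (-4/3, -17/5)
  seg 3: right by d6 = 17/5 → (31/15, -17/5)
  seg 4: left by d1 = 4/3 → (11/15, -17/5)
  seg 5: down by d10 = 124 → (11/15, -637/5)
  seg 6: left by d9 = 143/6 → (-231/10, -637/5)
  seg 7: up by d2 = 8 → (-231/10, -597/5)

d5 = 100
d6 = 17/5
d7 = 32/9
d8 = 90
d9 = 143/6
d10 = 124
endpoint = (-231/10, -597/5)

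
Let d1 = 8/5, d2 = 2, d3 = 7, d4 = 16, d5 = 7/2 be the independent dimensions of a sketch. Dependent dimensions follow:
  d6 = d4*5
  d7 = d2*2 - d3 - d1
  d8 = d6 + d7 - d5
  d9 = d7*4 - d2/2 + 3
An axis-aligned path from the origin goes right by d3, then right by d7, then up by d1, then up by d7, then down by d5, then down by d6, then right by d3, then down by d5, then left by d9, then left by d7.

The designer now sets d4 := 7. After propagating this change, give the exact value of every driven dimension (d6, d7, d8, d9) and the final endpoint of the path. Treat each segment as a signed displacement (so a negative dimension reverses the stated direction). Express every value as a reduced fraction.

d6 = 35
d7 = -23/5
d8 = 269/10
d9 = -82/5
endpoint = (152/5, -45)

Apply edit: d4 := 7
  d6 = d4*5 = 35
  d7 = d2*2 - d3 - d1 = -23/5
  d8 = d6 + d7 - d5 = 269/10
  d9 = d7*4 - d2/2 + 3 = -82/5
Walk from origin (0, 0):
  seg 1: right by d3 = 7 → (7, 0)
  seg 2: right by d7 = -23/5 → (12/5, 0)
  seg 3: up by d1 = 8/5 → (12/5, 8/5)
  seg 4: up by d7 = -23/5 → (12/5, -3)
  seg 5: down by d5 = 7/2 → (12/5, -13/2)
  seg 6: down by d6 = 35 → (12/5, -83/2)
  seg 7: right by d3 = 7 → (47/5, -83/2)
  seg 8: down by d5 = 7/2 → (47/5, -45)
  seg 9: left by d9 = -82/5 → (129/5, -45)
  seg 10: left by d7 = -23/5 → (152/5, -45)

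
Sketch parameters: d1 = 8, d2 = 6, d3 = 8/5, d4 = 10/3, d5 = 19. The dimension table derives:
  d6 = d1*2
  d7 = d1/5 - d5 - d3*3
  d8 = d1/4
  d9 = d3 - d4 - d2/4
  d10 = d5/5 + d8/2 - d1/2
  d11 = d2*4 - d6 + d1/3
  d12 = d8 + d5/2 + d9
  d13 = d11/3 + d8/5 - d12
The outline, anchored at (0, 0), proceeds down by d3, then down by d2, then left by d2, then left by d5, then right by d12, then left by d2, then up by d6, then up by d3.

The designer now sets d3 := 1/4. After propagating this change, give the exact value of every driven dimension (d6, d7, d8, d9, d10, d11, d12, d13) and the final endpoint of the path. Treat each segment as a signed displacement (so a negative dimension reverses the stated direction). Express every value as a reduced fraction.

d6 = 16
d7 = -363/20
d8 = 2
d9 = -55/12
d10 = 4/5
d11 = 32/3
d12 = 83/12
d13 = -533/180
endpoint = (-289/12, 10)

Apply edit: d3 := 1/4
  d6 = d1*2 = 16
  d7 = d1/5 - d5 - d3*3 = -363/20
  d8 = d1/4 = 2
  d9 = d3 - d4 - d2/4 = -55/12
  d10 = d5/5 + d8/2 - d1/2 = 4/5
  d11 = d2*4 - d6 + d1/3 = 32/3
  d12 = d8 + d5/2 + d9 = 83/12
  d13 = d11/3 + d8/5 - d12 = -533/180
Walk from origin (0, 0):
  seg 1: down by d3 = 1/4 → (0, -1/4)
  seg 2: down by d2 = 6 → (0, -25/4)
  seg 3: left by d2 = 6 → (-6, -25/4)
  seg 4: left by d5 = 19 → (-25, -25/4)
  seg 5: right by d12 = 83/12 → (-217/12, -25/4)
  seg 6: left by d2 = 6 → (-289/12, -25/4)
  seg 7: up by d6 = 16 → (-289/12, 39/4)
  seg 8: up by d3 = 1/4 → (-289/12, 10)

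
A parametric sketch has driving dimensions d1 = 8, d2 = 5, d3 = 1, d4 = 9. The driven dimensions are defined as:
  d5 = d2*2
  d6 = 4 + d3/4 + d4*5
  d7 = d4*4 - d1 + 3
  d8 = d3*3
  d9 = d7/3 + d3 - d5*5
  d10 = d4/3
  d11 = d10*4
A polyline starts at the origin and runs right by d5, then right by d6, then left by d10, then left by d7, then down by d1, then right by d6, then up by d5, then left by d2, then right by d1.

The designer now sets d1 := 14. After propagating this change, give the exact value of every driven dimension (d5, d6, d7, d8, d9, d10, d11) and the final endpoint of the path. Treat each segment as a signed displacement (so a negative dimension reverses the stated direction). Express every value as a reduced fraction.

d5 = 10
d6 = 197/4
d7 = 25
d8 = 3
d9 = -122/3
d10 = 3
d11 = 12
endpoint = (179/2, -4)

Apply edit: d1 := 14
  d5 = d2*2 = 10
  d6 = 4 + d3/4 + d4*5 = 197/4
  d7 = d4*4 - d1 + 3 = 25
  d8 = d3*3 = 3
  d9 = d7/3 + d3 - d5*5 = -122/3
  d10 = d4/3 = 3
  d11 = d10*4 = 12
Walk from origin (0, 0):
  seg 1: right by d5 = 10 → (10, 0)
  seg 2: right by d6 = 197/4 → (237/4, 0)
  seg 3: left by d10 = 3 → (225/4, 0)
  seg 4: left by d7 = 25 → (125/4, 0)
  seg 5: down by d1 = 14 → (125/4, -14)
  seg 6: right by d6 = 197/4 → (161/2, -14)
  seg 7: up by d5 = 10 → (161/2, -4)
  seg 8: left by d2 = 5 → (151/2, -4)
  seg 9: right by d1 = 14 → (179/2, -4)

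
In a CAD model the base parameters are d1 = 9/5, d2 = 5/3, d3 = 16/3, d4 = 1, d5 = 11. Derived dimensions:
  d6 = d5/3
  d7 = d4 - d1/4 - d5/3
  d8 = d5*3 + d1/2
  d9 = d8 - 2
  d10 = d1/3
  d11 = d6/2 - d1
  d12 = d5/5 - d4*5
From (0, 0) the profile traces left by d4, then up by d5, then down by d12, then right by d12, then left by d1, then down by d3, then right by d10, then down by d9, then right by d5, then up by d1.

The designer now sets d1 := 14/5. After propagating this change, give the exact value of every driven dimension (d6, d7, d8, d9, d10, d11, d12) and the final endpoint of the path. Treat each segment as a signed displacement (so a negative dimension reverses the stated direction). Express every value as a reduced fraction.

d6 = 11/3
d7 = -101/30
d8 = 172/5
d9 = 162/5
d10 = 14/15
d11 = -29/30
d12 = -14/5
endpoint = (16/3, -317/15)

Apply edit: d1 := 14/5
  d6 = d5/3 = 11/3
  d7 = d4 - d1/4 - d5/3 = -101/30
  d8 = d5*3 + d1/2 = 172/5
  d9 = d8 - 2 = 162/5
  d10 = d1/3 = 14/15
  d11 = d6/2 - d1 = -29/30
  d12 = d5/5 - d4*5 = -14/5
Walk from origin (0, 0):
  seg 1: left by d4 = 1 → (-1, 0)
  seg 2: up by d5 = 11 → (-1, 11)
  seg 3: down by d12 = -14/5 → (-1, 69/5)
  seg 4: right by d12 = -14/5 → (-19/5, 69/5)
  seg 5: left by d1 = 14/5 → (-33/5, 69/5)
  seg 6: down by d3 = 16/3 → (-33/5, 127/15)
  seg 7: right by d10 = 14/15 → (-17/3, 127/15)
  seg 8: down by d9 = 162/5 → (-17/3, -359/15)
  seg 9: right by d5 = 11 → (16/3, -359/15)
  seg 10: up by d1 = 14/5 → (16/3, -317/15)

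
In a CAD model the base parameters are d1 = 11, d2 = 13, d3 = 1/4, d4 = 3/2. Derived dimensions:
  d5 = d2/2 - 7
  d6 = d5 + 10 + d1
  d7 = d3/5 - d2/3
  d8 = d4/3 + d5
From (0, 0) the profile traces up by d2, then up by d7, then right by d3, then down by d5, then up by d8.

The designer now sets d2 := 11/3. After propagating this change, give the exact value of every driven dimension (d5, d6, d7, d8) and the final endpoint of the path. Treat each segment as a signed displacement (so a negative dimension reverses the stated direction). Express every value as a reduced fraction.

d5 = -31/6
d6 = 95/6
d7 = -211/180
d8 = -14/3
endpoint = (1/4, 539/180)

Apply edit: d2 := 11/3
  d5 = d2/2 - 7 = -31/6
  d6 = d5 + 10 + d1 = 95/6
  d7 = d3/5 - d2/3 = -211/180
  d8 = d4/3 + d5 = -14/3
Walk from origin (0, 0):
  seg 1: up by d2 = 11/3 → (0, 11/3)
  seg 2: up by d7 = -211/180 → (0, 449/180)
  seg 3: right by d3 = 1/4 → (1/4, 449/180)
  seg 4: down by d5 = -31/6 → (1/4, 1379/180)
  seg 5: up by d8 = -14/3 → (1/4, 539/180)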